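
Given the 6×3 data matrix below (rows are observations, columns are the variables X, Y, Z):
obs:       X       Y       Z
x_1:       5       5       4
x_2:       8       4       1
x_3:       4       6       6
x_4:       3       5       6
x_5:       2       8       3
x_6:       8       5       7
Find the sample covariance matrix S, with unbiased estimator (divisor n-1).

Step 1 — column means:
  mean(X) = (5 + 8 + 4 + 3 + 2 + 8) / 6 = 30/6 = 5
  mean(Y) = (5 + 4 + 6 + 5 + 8 + 5) / 6 = 33/6 = 5.5
  mean(Z) = (4 + 1 + 6 + 6 + 3 + 7) / 6 = 27/6 = 4.5

Step 2 — sample covariance S[i,j] = (1/(n-1)) · Σ_k (x_{k,i} - mean_i) · (x_{k,j} - mean_j), with n-1 = 5.
  S[X,X] = ((0)·(0) + (3)·(3) + (-1)·(-1) + (-2)·(-2) + (-3)·(-3) + (3)·(3)) / 5 = 32/5 = 6.4
  S[X,Y] = ((0)·(-0.5) + (3)·(-1.5) + (-1)·(0.5) + (-2)·(-0.5) + (-3)·(2.5) + (3)·(-0.5)) / 5 = -13/5 = -2.6
  S[X,Z] = ((0)·(-0.5) + (3)·(-3.5) + (-1)·(1.5) + (-2)·(1.5) + (-3)·(-1.5) + (3)·(2.5)) / 5 = -3/5 = -0.6
  S[Y,Y] = ((-0.5)·(-0.5) + (-1.5)·(-1.5) + (0.5)·(0.5) + (-0.5)·(-0.5) + (2.5)·(2.5) + (-0.5)·(-0.5)) / 5 = 9.5/5 = 1.9
  S[Y,Z] = ((-0.5)·(-0.5) + (-1.5)·(-3.5) + (0.5)·(1.5) + (-0.5)·(1.5) + (2.5)·(-1.5) + (-0.5)·(2.5)) / 5 = 0.5/5 = 0.1
  S[Z,Z] = ((-0.5)·(-0.5) + (-3.5)·(-3.5) + (1.5)·(1.5) + (1.5)·(1.5) + (-1.5)·(-1.5) + (2.5)·(2.5)) / 5 = 25.5/5 = 5.1

S is symmetric (S[j,i] = S[i,j]). Assembling:

S = [[6.4, -2.6, -0.6],
 [-2.6, 1.9, 0.1],
 [-0.6, 0.1, 5.1]]


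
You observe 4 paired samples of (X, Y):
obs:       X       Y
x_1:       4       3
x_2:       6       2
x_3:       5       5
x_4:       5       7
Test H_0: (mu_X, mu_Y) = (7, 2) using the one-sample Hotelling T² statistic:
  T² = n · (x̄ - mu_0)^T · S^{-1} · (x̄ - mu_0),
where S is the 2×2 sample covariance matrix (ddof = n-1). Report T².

Step 1 — sample mean vector:
  mean(X) = (4 + 6 + 5 + 5) / 4 = 20/4 = 5
  mean(Y) = (3 + 2 + 5 + 7) / 4 = 17/4 = 4.25
  x̄ = (5, 4.25),  deviation x̄ - mu_0 = (5, 4.25) - (7, 2) = (-2, 2.25).

Step 2 — sample covariance matrix, S[i,j] = (1/(n-1)) · Σ_k (x_{k,i} - mean_i) · (x_{k,j} - mean_j), divisor n-1 = 3:
  S[X,X] = ((-1)·(-1) + (1)·(1) + (0)·(0) + (0)·(0)) / 3 = 2/3 = 0.6667
  S[X,Y] = ((-1)·(-1.25) + (1)·(-2.25) + (0)·(0.75) + (0)·(2.75)) / 3 = -1/3 = -0.3333
  S[Y,Y] = ((-1.25)·(-1.25) + (-2.25)·(-2.25) + (0.75)·(0.75) + (2.75)·(2.75)) / 3 = 14.75/3 = 4.9167
  S = [[0.6667, -0.3333],
 [-0.3333, 4.9167]].

Step 3 — invert S. det(S) = 0.6667·4.9167 - (-0.3333)² = 3.1667.
  S^{-1} = (1/det) · [[d, -b], [-b, a]] = [[1.5526, 0.1053],
 [0.1053, 0.2105]].

Step 4 — quadratic form (x̄ - mu_0)^T · S^{-1} · (x̄ - mu_0):
  S^{-1} · (x̄ - mu_0) = (-2.8684, 0.2632),
  (x̄ - mu_0)^T · [...] = (-2)·(-2.8684) + (2.25)·(0.2632) = 6.3289.

Step 5 — scale by n: T² = 4 · 6.3289 = 25.3158.

T² ≈ 25.3158


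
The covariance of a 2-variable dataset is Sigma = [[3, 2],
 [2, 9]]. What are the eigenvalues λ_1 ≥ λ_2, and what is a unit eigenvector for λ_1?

Step 1 — characteristic polynomial of 2×2 Sigma:
  det(Sigma - λI) = λ² - trace · λ + det = 0.
  trace = 3 + 9 = 12, det = 3·9 - (2)² = 23.
Step 2 — discriminant:
  Δ = trace² - 4·det = 144 - 92 = 52.
Step 3 — eigenvalues:
  λ = (trace ± √Δ)/2 = (12 ± 7.2111)/2,
  λ_1 = 9.6056,  λ_2 = 2.3944.

Step 4 — unit eigenvector for λ_1: solve (Sigma - λ_1 I)v = 0. First row:
  (3 - 9.6056)·v_x + (2)·v_y = 0, i.e. (-6.6056)·v_x + (2)·v_y = 0,
  so v ∝ (b, λ_1 - a) = (2, 6.6056) = u.
  ||u|| = √((2)² + (6.6056)²) = √(47.6333) ≈ 6.9017,
  v_1 = u/||u|| ≈ (0.2898, 0.9571) (||v_1|| = 1).

λ_1 = 9.6056,  λ_2 = 2.3944;  v_1 ≈ (0.2898, 0.9571)


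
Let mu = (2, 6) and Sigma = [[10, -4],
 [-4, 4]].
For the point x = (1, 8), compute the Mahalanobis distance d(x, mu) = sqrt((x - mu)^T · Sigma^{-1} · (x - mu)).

Step 1 — centre the observation: (x - mu) = (-1, 2).

Step 2 — invert Sigma. det(Sigma) = 10·4 - (-4)² = 24.
  Sigma^{-1} = (1/det) · [[d, -b], [-b, a]] = [[0.1667, 0.1667],
 [0.1667, 0.4167]].

Step 3 — form the quadratic (x - mu)^T · Sigma^{-1} · (x - mu):
  Sigma^{-1} · (x - mu) = (0.1667, 0.6667).
  (x - mu)^T · [Sigma^{-1} · (x - mu)] = (-1)·(0.1667) + (2)·(0.6667) = 1.1667.

Step 4 — take square root: d = √(1.1667) ≈ 1.0801.

d(x, mu) = √(1.1667) ≈ 1.0801


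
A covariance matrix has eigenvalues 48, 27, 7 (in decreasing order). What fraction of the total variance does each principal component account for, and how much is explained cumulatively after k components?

Step 1 — total variance = trace(Sigma) = Σ λ_i = 48 + 27 + 7 = 82.

Step 2 — fraction explained by component i = λ_i / Σ λ:
  PC1: 48/82 = 0.5854
  PC2: 27/82 = 0.3293
  PC3: 7/82 = 0.0854

Step 3 — cumulative fraction after k components = (λ_1 + ... + λ_k) / Σ λ:
  k = 1: 48/82 = 0.5854
  k = 2: (48 + 27)/82 = 75/82 = 0.9146
  k = 3: (48 + 27 + 7)/82 = 82/82 = 1

Summary (fraction, with percent):

explained: PC1 0.5854 (58.54%), PC2 0.3293 (32.93%), PC3 0.0854 (8.54%);  cumulative: 0.5854, 0.9146, 1


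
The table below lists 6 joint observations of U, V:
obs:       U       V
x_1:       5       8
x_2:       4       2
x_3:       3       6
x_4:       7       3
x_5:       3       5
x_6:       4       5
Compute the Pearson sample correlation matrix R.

Step 1 — column means:
  mean(U) = (5 + 4 + 3 + 7 + 3 + 4) / 6 = 26/6 = 4.3333
  mean(V) = (8 + 2 + 6 + 3 + 5 + 5) / 6 = 29/6 = 4.8333

Step 2 — sample variances and covariances s[i,j] = (1/(n-1)) · Σ_k (x_{k,i} - mean_i) · (x_{k,j} - mean_j), with n-1 = 5:
  s[U,U] = ((0.6667)·(0.6667) + (-0.3333)·(-0.3333) + (-1.3333)·(-1.3333) + (2.6667)·(2.6667) + (-1.3333)·(-1.3333) + (-0.3333)·(-0.3333)) / 5 = 11.3333/5 = 2.2667
  s[U,V] = ((0.6667)·(3.1667) + (-0.3333)·(-2.8333) + (-1.3333)·(1.1667) + (2.6667)·(-1.8333) + (-1.3333)·(0.1667) + (-0.3333)·(0.1667)) / 5 = -3.6667/5 = -0.7333
  s[V,V] = ((3.1667)·(3.1667) + (-2.8333)·(-2.8333) + (1.1667)·(1.1667) + (-1.8333)·(-1.8333) + (0.1667)·(0.1667) + (0.1667)·(0.1667)) / 5 = 22.8333/5 = 4.5667
  Sample standard deviations s_i = √(s[i,i]):
  s(U) = √(2.2667) = 1.5055
  s(V) = √(4.5667) = 2.137

Step 3 — r_{ij} = s_{ij} / (s_i · s_j):
  r[U,U] = 1 (diagonal).
  r[U,V] = -0.7333 / (1.5055 · 2.137) = -0.7333 / 3.2173 = -0.2279
  r[V,V] = 1 (diagonal).

R is symmetric with unit diagonal. Assembling:

R = [[1, -0.2279],
 [-0.2279, 1]]


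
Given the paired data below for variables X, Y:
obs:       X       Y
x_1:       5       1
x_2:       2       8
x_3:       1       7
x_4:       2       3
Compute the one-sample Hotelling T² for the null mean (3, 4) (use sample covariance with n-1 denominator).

Step 1 — sample mean vector:
  mean(X) = (5 + 2 + 1 + 2) / 4 = 10/4 = 2.5
  mean(Y) = (1 + 8 + 7 + 3) / 4 = 19/4 = 4.75
  x̄ = (2.5, 4.75),  deviation x̄ - mu_0 = (2.5, 4.75) - (3, 4) = (-0.5, 0.75).

Step 2 — sample covariance matrix, S[i,j] = (1/(n-1)) · Σ_k (x_{k,i} - mean_i) · (x_{k,j} - mean_j), divisor n-1 = 3:
  S[X,X] = ((2.5)·(2.5) + (-0.5)·(-0.5) + (-1.5)·(-1.5) + (-0.5)·(-0.5)) / 3 = 9/3 = 3
  S[X,Y] = ((2.5)·(-3.75) + (-0.5)·(3.25) + (-1.5)·(2.25) + (-0.5)·(-1.75)) / 3 = -13.5/3 = -4.5
  S[Y,Y] = ((-3.75)·(-3.75) + (3.25)·(3.25) + (2.25)·(2.25) + (-1.75)·(-1.75)) / 3 = 32.75/3 = 10.9167
  S = [[3, -4.5],
 [-4.5, 10.9167]].

Step 3 — invert S. det(S) = 3·10.9167 - (-4.5)² = 12.5.
  S^{-1} = (1/det) · [[d, -b], [-b, a]] = [[0.8733, 0.36],
 [0.36, 0.24]].

Step 4 — quadratic form (x̄ - mu_0)^T · S^{-1} · (x̄ - mu_0):
  S^{-1} · (x̄ - mu_0) = (-0.1667, 0),
  (x̄ - mu_0)^T · [...] = (-0.5)·(-0.1667) + (0.75)·(0) = 0.0833.

Step 5 — scale by n: T² = 4 · 0.0833 = 0.3333.

T² ≈ 0.3333


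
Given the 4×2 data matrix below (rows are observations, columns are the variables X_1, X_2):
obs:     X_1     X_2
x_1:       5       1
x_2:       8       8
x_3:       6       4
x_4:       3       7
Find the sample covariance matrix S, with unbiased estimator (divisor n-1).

Step 1 — column means:
  mean(X_1) = (5 + 8 + 6 + 3) / 4 = 22/4 = 5.5
  mean(X_2) = (1 + 8 + 4 + 7) / 4 = 20/4 = 5

Step 2 — sample covariance S[i,j] = (1/(n-1)) · Σ_k (x_{k,i} - mean_i) · (x_{k,j} - mean_j), with n-1 = 3.
  S[X_1,X_1] = ((-0.5)·(-0.5) + (2.5)·(2.5) + (0.5)·(0.5) + (-2.5)·(-2.5)) / 3 = 13/3 = 4.3333
  S[X_1,X_2] = ((-0.5)·(-4) + (2.5)·(3) + (0.5)·(-1) + (-2.5)·(2)) / 3 = 4/3 = 1.3333
  S[X_2,X_2] = ((-4)·(-4) + (3)·(3) + (-1)·(-1) + (2)·(2)) / 3 = 30/3 = 10

S is symmetric (S[j,i] = S[i,j]). Assembling:

S = [[4.3333, 1.3333],
 [1.3333, 10]]


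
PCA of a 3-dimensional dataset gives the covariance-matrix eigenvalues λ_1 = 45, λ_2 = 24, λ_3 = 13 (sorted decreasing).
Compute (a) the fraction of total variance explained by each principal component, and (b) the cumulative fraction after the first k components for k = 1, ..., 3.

Step 1 — total variance = trace(Sigma) = Σ λ_i = 45 + 24 + 13 = 82.

Step 2 — fraction explained by component i = λ_i / Σ λ:
  PC1: 45/82 = 0.5488
  PC2: 24/82 = 0.2927
  PC3: 13/82 = 0.1585

Step 3 — cumulative fraction after k components = (λ_1 + ... + λ_k) / Σ λ:
  k = 1: 45/82 = 0.5488
  k = 2: (45 + 24)/82 = 69/82 = 0.8415
  k = 3: (45 + 24 + 13)/82 = 82/82 = 1

Summary (fraction, with percent):

explained: PC1 0.5488 (54.88%), PC2 0.2927 (29.27%), PC3 0.1585 (15.85%);  cumulative: 0.5488, 0.8415, 1


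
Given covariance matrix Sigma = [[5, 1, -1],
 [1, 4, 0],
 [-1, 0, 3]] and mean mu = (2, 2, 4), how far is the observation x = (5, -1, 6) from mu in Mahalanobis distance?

Step 1 — centre the observation: (x - mu) = (3, -3, 2).

Step 2 — invert Sigma (cofactor / det for 3×3, or solve directly):
  Sigma^{-1} = [[0.2264, -0.0566, 0.0755],
 [-0.0566, 0.2642, -0.0189],
 [0.0755, -0.0189, 0.3585]].

Step 3 — form the quadratic (x - mu)^T · Sigma^{-1} · (x - mu):
  Sigma^{-1} · (x - mu) = (1, -1, 1).
  (x - mu)^T · [Sigma^{-1} · (x - mu)] = (3)·(1) + (-3)·(-1) + (2)·(1) = 8.

Step 4 — take square root: d = √(8) ≈ 2.8284.

d(x, mu) = √(8) ≈ 2.8284


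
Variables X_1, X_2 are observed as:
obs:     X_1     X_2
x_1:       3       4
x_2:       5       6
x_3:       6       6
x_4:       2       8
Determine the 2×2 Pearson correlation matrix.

Step 1 — column means:
  mean(X_1) = (3 + 5 + 6 + 2) / 4 = 16/4 = 4
  mean(X_2) = (4 + 6 + 6 + 8) / 4 = 24/4 = 6

Step 2 — sample variances and covariances s[i,j] = (1/(n-1)) · Σ_k (x_{k,i} - mean_i) · (x_{k,j} - mean_j), with n-1 = 3:
  s[X_1,X_1] = ((-1)·(-1) + (1)·(1) + (2)·(2) + (-2)·(-2)) / 3 = 10/3 = 3.3333
  s[X_1,X_2] = ((-1)·(-2) + (1)·(0) + (2)·(0) + (-2)·(2)) / 3 = -2/3 = -0.6667
  s[X_2,X_2] = ((-2)·(-2) + (0)·(0) + (0)·(0) + (2)·(2)) / 3 = 8/3 = 2.6667
  Sample standard deviations s_i = √(s[i,i]):
  s(X_1) = √(3.3333) = 1.8257
  s(X_2) = √(2.6667) = 1.633

Step 3 — r_{ij} = s_{ij} / (s_i · s_j):
  r[X_1,X_1] = 1 (diagonal).
  r[X_1,X_2] = -0.6667 / (1.8257 · 1.633) = -0.6667 / 2.9814 = -0.2236
  r[X_2,X_2] = 1 (diagonal).

R is symmetric with unit diagonal. Assembling:

R = [[1, -0.2236],
 [-0.2236, 1]]


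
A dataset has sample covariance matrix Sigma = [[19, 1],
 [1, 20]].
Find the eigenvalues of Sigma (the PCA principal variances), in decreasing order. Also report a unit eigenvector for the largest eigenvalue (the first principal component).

Step 1 — characteristic polynomial of 2×2 Sigma:
  det(Sigma - λI) = λ² - trace · λ + det = 0.
  trace = 19 + 20 = 39, det = 19·20 - (1)² = 379.
Step 2 — discriminant:
  Δ = trace² - 4·det = 1521 - 1516 = 5.
Step 3 — eigenvalues:
  λ = (trace ± √Δ)/2 = (39 ± 2.2361)/2,
  λ_1 = 20.618,  λ_2 = 18.382.

Step 4 — unit eigenvector for λ_1: solve (Sigma - λ_1 I)v = 0. First row:
  (19 - 20.618)·v_x + (1)·v_y = 0, i.e. (-1.618)·v_x + (1)·v_y = 0,
  so v ∝ (b, λ_1 - a) = (1, 1.618) = u.
  ||u|| = √((1)² + (1.618)²) = √(3.618) ≈ 1.9021,
  v_1 = u/||u|| ≈ (0.5257, 0.8507) (||v_1|| = 1).

λ_1 = 20.618,  λ_2 = 18.382;  v_1 ≈ (0.5257, 0.8507)


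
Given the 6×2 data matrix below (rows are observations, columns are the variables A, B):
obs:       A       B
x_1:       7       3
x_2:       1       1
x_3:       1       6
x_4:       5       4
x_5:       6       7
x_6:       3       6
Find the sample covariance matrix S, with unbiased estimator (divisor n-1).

Step 1 — column means:
  mean(A) = (7 + 1 + 1 + 5 + 6 + 3) / 6 = 23/6 = 3.8333
  mean(B) = (3 + 1 + 6 + 4 + 7 + 6) / 6 = 27/6 = 4.5

Step 2 — sample covariance S[i,j] = (1/(n-1)) · Σ_k (x_{k,i} - mean_i) · (x_{k,j} - mean_j), with n-1 = 5.
  S[A,A] = ((3.1667)·(3.1667) + (-2.8333)·(-2.8333) + (-2.8333)·(-2.8333) + (1.1667)·(1.1667) + (2.1667)·(2.1667) + (-0.8333)·(-0.8333)) / 5 = 32.8333/5 = 6.5667
  S[A,B] = ((3.1667)·(-1.5) + (-2.8333)·(-3.5) + (-2.8333)·(1.5) + (1.1667)·(-0.5) + (2.1667)·(2.5) + (-0.8333)·(1.5)) / 5 = 4.5/5 = 0.9
  S[B,B] = ((-1.5)·(-1.5) + (-3.5)·(-3.5) + (1.5)·(1.5) + (-0.5)·(-0.5) + (2.5)·(2.5) + (1.5)·(1.5)) / 5 = 25.5/5 = 5.1

S is symmetric (S[j,i] = S[i,j]). Assembling:

S = [[6.5667, 0.9],
 [0.9, 5.1]]


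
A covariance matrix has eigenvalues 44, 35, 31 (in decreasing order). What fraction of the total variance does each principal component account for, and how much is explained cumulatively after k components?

Step 1 — total variance = trace(Sigma) = Σ λ_i = 44 + 35 + 31 = 110.

Step 2 — fraction explained by component i = λ_i / Σ λ:
  PC1: 44/110 = 0.4
  PC2: 35/110 = 0.3182
  PC3: 31/110 = 0.2818

Step 3 — cumulative fraction after k components = (λ_1 + ... + λ_k) / Σ λ:
  k = 1: 44/110 = 0.4
  k = 2: (44 + 35)/110 = 79/110 = 0.7182
  k = 3: (44 + 35 + 31)/110 = 110/110 = 1

Summary (fraction, with percent):

explained: PC1 0.4 (40%), PC2 0.3182 (31.82%), PC3 0.2818 (28.18%);  cumulative: 0.4, 0.7182, 1


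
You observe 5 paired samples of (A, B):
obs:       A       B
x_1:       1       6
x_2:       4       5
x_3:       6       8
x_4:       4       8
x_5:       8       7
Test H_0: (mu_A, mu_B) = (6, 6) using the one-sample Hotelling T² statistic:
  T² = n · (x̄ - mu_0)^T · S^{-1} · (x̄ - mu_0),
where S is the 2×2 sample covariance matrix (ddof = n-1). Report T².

Step 1 — sample mean vector:
  mean(A) = (1 + 4 + 6 + 4 + 8) / 5 = 23/5 = 4.6
  mean(B) = (6 + 5 + 8 + 8 + 7) / 5 = 34/5 = 6.8
  x̄ = (4.6, 6.8),  deviation x̄ - mu_0 = (4.6, 6.8) - (6, 6) = (-1.4, 0.8).

Step 2 — sample covariance matrix, S[i,j] = (1/(n-1)) · Σ_k (x_{k,i} - mean_i) · (x_{k,j} - mean_j), divisor n-1 = 4:
  S[A,A] = ((-3.6)·(-3.6) + (-0.6)·(-0.6) + (1.4)·(1.4) + (-0.6)·(-0.6) + (3.4)·(3.4)) / 4 = 27.2/4 = 6.8
  S[A,B] = ((-3.6)·(-0.8) + (-0.6)·(-1.8) + (1.4)·(1.2) + (-0.6)·(1.2) + (3.4)·(0.2)) / 4 = 5.6/4 = 1.4
  S[B,B] = ((-0.8)·(-0.8) + (-1.8)·(-1.8) + (1.2)·(1.2) + (1.2)·(1.2) + (0.2)·(0.2)) / 4 = 6.8/4 = 1.7
  S = [[6.8, 1.4],
 [1.4, 1.7]].

Step 3 — invert S. det(S) = 6.8·1.7 - (1.4)² = 9.6.
  S^{-1} = (1/det) · [[d, -b], [-b, a]] = [[0.1771, -0.1458],
 [-0.1458, 0.7083]].

Step 4 — quadratic form (x̄ - mu_0)^T · S^{-1} · (x̄ - mu_0):
  S^{-1} · (x̄ - mu_0) = (-0.3646, 0.7708),
  (x̄ - mu_0)^T · [...] = (-1.4)·(-0.3646) + (0.8)·(0.7708) = 1.1271.

Step 5 — scale by n: T² = 5 · 1.1271 = 5.6354.

T² ≈ 5.6354


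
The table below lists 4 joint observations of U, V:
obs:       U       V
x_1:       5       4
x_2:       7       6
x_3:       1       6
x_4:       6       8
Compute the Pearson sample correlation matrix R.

Step 1 — column means:
  mean(U) = (5 + 7 + 1 + 6) / 4 = 19/4 = 4.75
  mean(V) = (4 + 6 + 6 + 8) / 4 = 24/4 = 6

Step 2 — sample variances and covariances s[i,j] = (1/(n-1)) · Σ_k (x_{k,i} - mean_i) · (x_{k,j} - mean_j), with n-1 = 3:
  s[U,U] = ((0.25)·(0.25) + (2.25)·(2.25) + (-3.75)·(-3.75) + (1.25)·(1.25)) / 3 = 20.75/3 = 6.9167
  s[U,V] = ((0.25)·(-2) + (2.25)·(0) + (-3.75)·(0) + (1.25)·(2)) / 3 = 2/3 = 0.6667
  s[V,V] = ((-2)·(-2) + (0)·(0) + (0)·(0) + (2)·(2)) / 3 = 8/3 = 2.6667
  Sample standard deviations s_i = √(s[i,i]):
  s(U) = √(6.9167) = 2.63
  s(V) = √(2.6667) = 1.633

Step 3 — r_{ij} = s_{ij} / (s_i · s_j):
  r[U,U] = 1 (diagonal).
  r[U,V] = 0.6667 / (2.63 · 1.633) = 0.6667 / 4.2947 = 0.1552
  r[V,V] = 1 (diagonal).

R is symmetric with unit diagonal. Assembling:

R = [[1, 0.1552],
 [0.1552, 1]]


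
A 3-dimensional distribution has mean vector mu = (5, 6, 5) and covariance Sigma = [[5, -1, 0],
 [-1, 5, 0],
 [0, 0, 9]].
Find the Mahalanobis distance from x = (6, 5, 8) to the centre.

Step 1 — centre the observation: (x - mu) = (1, -1, 3).

Step 2 — invert Sigma (cofactor / det for 3×3, or solve directly):
  Sigma^{-1} = [[0.2083, 0.0417, 0],
 [0.0417, 0.2083, 0],
 [0, 0, 0.1111]].

Step 3 — form the quadratic (x - mu)^T · Sigma^{-1} · (x - mu):
  Sigma^{-1} · (x - mu) = (0.1667, -0.1667, 0.3333).
  (x - mu)^T · [Sigma^{-1} · (x - mu)] = (1)·(0.1667) + (-1)·(-0.1667) + (3)·(0.3333) = 1.3333.

Step 4 — take square root: d = √(1.3333) ≈ 1.1547.

d(x, mu) = √(1.3333) ≈ 1.1547


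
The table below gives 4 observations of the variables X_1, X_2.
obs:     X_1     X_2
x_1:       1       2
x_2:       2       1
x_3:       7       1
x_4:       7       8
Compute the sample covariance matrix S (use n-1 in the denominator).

Step 1 — column means:
  mean(X_1) = (1 + 2 + 7 + 7) / 4 = 17/4 = 4.25
  mean(X_2) = (2 + 1 + 1 + 8) / 4 = 12/4 = 3

Step 2 — sample covariance S[i,j] = (1/(n-1)) · Σ_k (x_{k,i} - mean_i) · (x_{k,j} - mean_j), with n-1 = 3.
  S[X_1,X_1] = ((-3.25)·(-3.25) + (-2.25)·(-2.25) + (2.75)·(2.75) + (2.75)·(2.75)) / 3 = 30.75/3 = 10.25
  S[X_1,X_2] = ((-3.25)·(-1) + (-2.25)·(-2) + (2.75)·(-2) + (2.75)·(5)) / 3 = 16/3 = 5.3333
  S[X_2,X_2] = ((-1)·(-1) + (-2)·(-2) + (-2)·(-2) + (5)·(5)) / 3 = 34/3 = 11.3333

S is symmetric (S[j,i] = S[i,j]). Assembling:

S = [[10.25, 5.3333],
 [5.3333, 11.3333]]


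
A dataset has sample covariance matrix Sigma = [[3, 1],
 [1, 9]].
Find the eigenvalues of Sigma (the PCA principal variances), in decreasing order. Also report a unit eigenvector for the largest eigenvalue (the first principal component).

Step 1 — characteristic polynomial of 2×2 Sigma:
  det(Sigma - λI) = λ² - trace · λ + det = 0.
  trace = 3 + 9 = 12, det = 3·9 - (1)² = 26.
Step 2 — discriminant:
  Δ = trace² - 4·det = 144 - 104 = 40.
Step 3 — eigenvalues:
  λ = (trace ± √Δ)/2 = (12 ± 6.3246)/2,
  λ_1 = 9.1623,  λ_2 = 2.8377.

Step 4 — unit eigenvector for λ_1: solve (Sigma - λ_1 I)v = 0. First row:
  (3 - 9.1623)·v_x + (1)·v_y = 0, i.e. (-6.1623)·v_x + (1)·v_y = 0,
  so v ∝ (b, λ_1 - a) = (1, 6.1623) = u.
  ||u|| = √((1)² + (6.1623)²) = √(38.9737) ≈ 6.2429,
  v_1 = u/||u|| ≈ (0.1602, 0.9871) (||v_1|| = 1).

λ_1 = 9.1623,  λ_2 = 2.8377;  v_1 ≈ (0.1602, 0.9871)


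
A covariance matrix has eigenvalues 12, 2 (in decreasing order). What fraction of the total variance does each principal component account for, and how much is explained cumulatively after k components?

Step 1 — total variance = trace(Sigma) = Σ λ_i = 12 + 2 = 14.

Step 2 — fraction explained by component i = λ_i / Σ λ:
  PC1: 12/14 = 0.8571
  PC2: 2/14 = 0.1429

Step 3 — cumulative fraction after k components = (λ_1 + ... + λ_k) / Σ λ:
  k = 1: 12/14 = 0.8571
  k = 2: (12 + 2)/14 = 14/14 = 1

Summary (fraction, with percent):

explained: PC1 0.8571 (85.71%), PC2 0.1429 (14.29%);  cumulative: 0.8571, 1


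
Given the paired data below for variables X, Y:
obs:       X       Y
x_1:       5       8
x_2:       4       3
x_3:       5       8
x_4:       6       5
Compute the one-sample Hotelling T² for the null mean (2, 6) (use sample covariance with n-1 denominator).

Step 1 — sample mean vector:
  mean(X) = (5 + 4 + 5 + 6) / 4 = 20/4 = 5
  mean(Y) = (8 + 3 + 8 + 5) / 4 = 24/4 = 6
  x̄ = (5, 6),  deviation x̄ - mu_0 = (5, 6) - (2, 6) = (3, 0).

Step 2 — sample covariance matrix, S[i,j] = (1/(n-1)) · Σ_k (x_{k,i} - mean_i) · (x_{k,j} - mean_j), divisor n-1 = 3:
  S[X,X] = ((0)·(0) + (-1)·(-1) + (0)·(0) + (1)·(1)) / 3 = 2/3 = 0.6667
  S[X,Y] = ((0)·(2) + (-1)·(-3) + (0)·(2) + (1)·(-1)) / 3 = 2/3 = 0.6667
  S[Y,Y] = ((2)·(2) + (-3)·(-3) + (2)·(2) + (-1)·(-1)) / 3 = 18/3 = 6
  S = [[0.6667, 0.6667],
 [0.6667, 6]].

Step 3 — invert S. det(S) = 0.6667·6 - (0.6667)² = 3.5556.
  S^{-1} = (1/det) · [[d, -b], [-b, a]] = [[1.6875, -0.1875],
 [-0.1875, 0.1875]].

Step 4 — quadratic form (x̄ - mu_0)^T · S^{-1} · (x̄ - mu_0):
  S^{-1} · (x̄ - mu_0) = (5.0625, -0.5625),
  (x̄ - mu_0)^T · [...] = (3)·(5.0625) + (0)·(-0.5625) = 15.1875.

Step 5 — scale by n: T² = 4 · 15.1875 = 60.75.

T² ≈ 60.75


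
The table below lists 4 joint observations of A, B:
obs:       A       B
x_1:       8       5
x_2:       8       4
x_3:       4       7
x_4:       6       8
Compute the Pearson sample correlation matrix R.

Step 1 — column means:
  mean(A) = (8 + 8 + 4 + 6) / 4 = 26/4 = 6.5
  mean(B) = (5 + 4 + 7 + 8) / 4 = 24/4 = 6

Step 2 — sample variances and covariances s[i,j] = (1/(n-1)) · Σ_k (x_{k,i} - mean_i) · (x_{k,j} - mean_j), with n-1 = 3:
  s[A,A] = ((1.5)·(1.5) + (1.5)·(1.5) + (-2.5)·(-2.5) + (-0.5)·(-0.5)) / 3 = 11/3 = 3.6667
  s[A,B] = ((1.5)·(-1) + (1.5)·(-2) + (-2.5)·(1) + (-0.5)·(2)) / 3 = -8/3 = -2.6667
  s[B,B] = ((-1)·(-1) + (-2)·(-2) + (1)·(1) + (2)·(2)) / 3 = 10/3 = 3.3333
  Sample standard deviations s_i = √(s[i,i]):
  s(A) = √(3.6667) = 1.9149
  s(B) = √(3.3333) = 1.8257

Step 3 — r_{ij} = s_{ij} / (s_i · s_j):
  r[A,A] = 1 (diagonal).
  r[A,B] = -2.6667 / (1.9149 · 1.8257) = -2.6667 / 3.496 = -0.7628
  r[B,B] = 1 (diagonal).

R is symmetric with unit diagonal. Assembling:

R = [[1, -0.7628],
 [-0.7628, 1]]


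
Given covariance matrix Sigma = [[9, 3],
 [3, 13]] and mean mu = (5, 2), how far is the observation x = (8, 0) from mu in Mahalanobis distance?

Step 1 — centre the observation: (x - mu) = (3, -2).

Step 2 — invert Sigma. det(Sigma) = 9·13 - (3)² = 108.
  Sigma^{-1} = (1/det) · [[d, -b], [-b, a]] = [[0.1204, -0.0278],
 [-0.0278, 0.0833]].

Step 3 — form the quadratic (x - mu)^T · Sigma^{-1} · (x - mu):
  Sigma^{-1} · (x - mu) = (0.4167, -0.25).
  (x - mu)^T · [Sigma^{-1} · (x - mu)] = (3)·(0.4167) + (-2)·(-0.25) = 1.75.

Step 4 — take square root: d = √(1.75) ≈ 1.3229.

d(x, mu) = √(1.75) ≈ 1.3229


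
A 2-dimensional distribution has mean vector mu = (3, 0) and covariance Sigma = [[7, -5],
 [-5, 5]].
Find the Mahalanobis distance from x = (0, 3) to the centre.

Step 1 — centre the observation: (x - mu) = (-3, 3).

Step 2 — invert Sigma. det(Sigma) = 7·5 - (-5)² = 10.
  Sigma^{-1} = (1/det) · [[d, -b], [-b, a]] = [[0.5, 0.5],
 [0.5, 0.7]].

Step 3 — form the quadratic (x - mu)^T · Sigma^{-1} · (x - mu):
  Sigma^{-1} · (x - mu) = (0, 0.6).
  (x - mu)^T · [Sigma^{-1} · (x - mu)] = (-3)·(0) + (3)·(0.6) = 1.8.

Step 4 — take square root: d = √(1.8) ≈ 1.3416.

d(x, mu) = √(1.8) ≈ 1.3416


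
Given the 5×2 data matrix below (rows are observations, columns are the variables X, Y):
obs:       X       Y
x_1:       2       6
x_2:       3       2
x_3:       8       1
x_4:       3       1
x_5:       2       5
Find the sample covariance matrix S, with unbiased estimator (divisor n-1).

Step 1 — column means:
  mean(X) = (2 + 3 + 8 + 3 + 2) / 5 = 18/5 = 3.6
  mean(Y) = (6 + 2 + 1 + 1 + 5) / 5 = 15/5 = 3

Step 2 — sample covariance S[i,j] = (1/(n-1)) · Σ_k (x_{k,i} - mean_i) · (x_{k,j} - mean_j), with n-1 = 4.
  S[X,X] = ((-1.6)·(-1.6) + (-0.6)·(-0.6) + (4.4)·(4.4) + (-0.6)·(-0.6) + (-1.6)·(-1.6)) / 4 = 25.2/4 = 6.3
  S[X,Y] = ((-1.6)·(3) + (-0.6)·(-1) + (4.4)·(-2) + (-0.6)·(-2) + (-1.6)·(2)) / 4 = -15/4 = -3.75
  S[Y,Y] = ((3)·(3) + (-1)·(-1) + (-2)·(-2) + (-2)·(-2) + (2)·(2)) / 4 = 22/4 = 5.5

S is symmetric (S[j,i] = S[i,j]). Assembling:

S = [[6.3, -3.75],
 [-3.75, 5.5]]


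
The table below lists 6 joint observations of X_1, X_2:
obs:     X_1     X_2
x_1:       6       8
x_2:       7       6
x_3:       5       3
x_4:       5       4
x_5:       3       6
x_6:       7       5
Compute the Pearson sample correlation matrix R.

Step 1 — column means:
  mean(X_1) = (6 + 7 + 5 + 5 + 3 + 7) / 6 = 33/6 = 5.5
  mean(X_2) = (8 + 6 + 3 + 4 + 6 + 5) / 6 = 32/6 = 5.3333

Step 2 — sample variances and covariances s[i,j] = (1/(n-1)) · Σ_k (x_{k,i} - mean_i) · (x_{k,j} - mean_j), with n-1 = 5:
  s[X_1,X_1] = ((0.5)·(0.5) + (1.5)·(1.5) + (-0.5)·(-0.5) + (-0.5)·(-0.5) + (-2.5)·(-2.5) + (1.5)·(1.5)) / 5 = 11.5/5 = 2.3
  s[X_1,X_2] = ((0.5)·(2.6667) + (1.5)·(0.6667) + (-0.5)·(-2.3333) + (-0.5)·(-1.3333) + (-2.5)·(0.6667) + (1.5)·(-0.3333)) / 5 = 2/5 = 0.4
  s[X_2,X_2] = ((2.6667)·(2.6667) + (0.6667)·(0.6667) + (-2.3333)·(-2.3333) + (-1.3333)·(-1.3333) + (0.6667)·(0.6667) + (-0.3333)·(-0.3333)) / 5 = 15.3333/5 = 3.0667
  Sample standard deviations s_i = √(s[i,i]):
  s(X_1) = √(2.3) = 1.5166
  s(X_2) = √(3.0667) = 1.7512

Step 3 — r_{ij} = s_{ij} / (s_i · s_j):
  r[X_1,X_1] = 1 (diagonal).
  r[X_1,X_2] = 0.4 / (1.5166 · 1.7512) = 0.4 / 2.6558 = 0.1506
  r[X_2,X_2] = 1 (diagonal).

R is symmetric with unit diagonal. Assembling:

R = [[1, 0.1506],
 [0.1506, 1]]


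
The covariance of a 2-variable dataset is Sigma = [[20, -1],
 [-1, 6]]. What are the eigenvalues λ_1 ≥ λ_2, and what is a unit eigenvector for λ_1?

Step 1 — characteristic polynomial of 2×2 Sigma:
  det(Sigma - λI) = λ² - trace · λ + det = 0.
  trace = 20 + 6 = 26, det = 20·6 - (-1)² = 119.
Step 2 — discriminant:
  Δ = trace² - 4·det = 676 - 476 = 200.
Step 3 — eigenvalues:
  λ = (trace ± √Δ)/2 = (26 ± 14.1421)/2,
  λ_1 = 20.0711,  λ_2 = 5.9289.

Step 4 — unit eigenvector for λ_1: solve (Sigma - λ_1 I)v = 0. First row:
  (20 - 20.0711)·v_x + (-1)·v_y = 0, i.e. (-0.0711)·v_x + (-1)·v_y = 0,
  so v ∝ (b, λ_1 - a) = (-1, 0.0711); multiply by -1 so the first entry is positive: u = (1, -0.0711).
  ||u|| = √((1)² + (-0.0711)²) = √(1.0051) ≈ 1.0025,
  v_1 = u/||u|| ≈ (0.9975, -0.0709) (||v_1|| = 1).

λ_1 = 20.0711,  λ_2 = 5.9289;  v_1 ≈ (0.9975, -0.0709)


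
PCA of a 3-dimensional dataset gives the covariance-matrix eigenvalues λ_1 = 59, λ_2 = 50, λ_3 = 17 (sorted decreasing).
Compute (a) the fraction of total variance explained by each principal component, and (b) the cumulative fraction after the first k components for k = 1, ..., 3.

Step 1 — total variance = trace(Sigma) = Σ λ_i = 59 + 50 + 17 = 126.

Step 2 — fraction explained by component i = λ_i / Σ λ:
  PC1: 59/126 = 0.4683
  PC2: 50/126 = 0.3968
  PC3: 17/126 = 0.1349

Step 3 — cumulative fraction after k components = (λ_1 + ... + λ_k) / Σ λ:
  k = 1: 59/126 = 0.4683
  k = 2: (59 + 50)/126 = 109/126 = 0.8651
  k = 3: (59 + 50 + 17)/126 = 126/126 = 1

Summary (fraction, with percent):

explained: PC1 0.4683 (46.83%), PC2 0.3968 (39.68%), PC3 0.1349 (13.49%);  cumulative: 0.4683, 0.8651, 1


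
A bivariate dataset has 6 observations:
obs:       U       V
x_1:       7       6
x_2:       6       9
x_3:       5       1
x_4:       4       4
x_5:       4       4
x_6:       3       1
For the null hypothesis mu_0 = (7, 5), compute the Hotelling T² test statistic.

Step 1 — sample mean vector:
  mean(U) = (7 + 6 + 5 + 4 + 4 + 3) / 6 = 29/6 = 4.8333
  mean(V) = (6 + 9 + 1 + 4 + 4 + 1) / 6 = 25/6 = 4.1667
  x̄ = (4.8333, 4.1667),  deviation x̄ - mu_0 = (4.8333, 4.1667) - (7, 5) = (-2.1667, -0.8333).

Step 2 — sample covariance matrix, S[i,j] = (1/(n-1)) · Σ_k (x_{k,i} - mean_i) · (x_{k,j} - mean_j), divisor n-1 = 5:
  S[U,U] = ((2.1667)·(2.1667) + (1.1667)·(1.1667) + (0.1667)·(0.1667) + (-0.8333)·(-0.8333) + (-0.8333)·(-0.8333) + (-1.8333)·(-1.8333)) / 5 = 10.8333/5 = 2.1667
  S[U,V] = ((2.1667)·(1.8333) + (1.1667)·(4.8333) + (0.1667)·(-3.1667) + (-0.8333)·(-0.1667) + (-0.8333)·(-0.1667) + (-1.8333)·(-3.1667)) / 5 = 15.1667/5 = 3.0333
  S[V,V] = ((1.8333)·(1.8333) + (4.8333)·(4.8333) + (-3.1667)·(-3.1667) + (-0.1667)·(-0.1667) + (-0.1667)·(-0.1667) + (-3.1667)·(-3.1667)) / 5 = 46.8333/5 = 9.3667
  S = [[2.1667, 3.0333],
 [3.0333, 9.3667]].

Step 3 — invert S. det(S) = 2.1667·9.3667 - (3.0333)² = 11.0933.
  S^{-1} = (1/det) · [[d, -b], [-b, a]] = [[0.8444, -0.2734],
 [-0.2734, 0.1953]].

Step 4 — quadratic form (x̄ - mu_0)^T · S^{-1} · (x̄ - mu_0):
  S^{-1} · (x̄ - mu_0) = (-1.6016, 0.4297),
  (x̄ - mu_0)^T · [...] = (-2.1667)·(-1.6016) + (-0.8333)·(0.4297) = 3.112.

Step 5 — scale by n: T² = 6 · 3.112 = 18.6719.

T² ≈ 18.6719


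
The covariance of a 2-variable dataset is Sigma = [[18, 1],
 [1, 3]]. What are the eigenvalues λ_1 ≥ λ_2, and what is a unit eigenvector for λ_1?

Step 1 — characteristic polynomial of 2×2 Sigma:
  det(Sigma - λI) = λ² - trace · λ + det = 0.
  trace = 18 + 3 = 21, det = 18·3 - (1)² = 53.
Step 2 — discriminant:
  Δ = trace² - 4·det = 441 - 212 = 229.
Step 3 — eigenvalues:
  λ = (trace ± √Δ)/2 = (21 ± 15.1327)/2,
  λ_1 = 18.0664,  λ_2 = 2.9336.

Step 4 — unit eigenvector for λ_1: solve (Sigma - λ_1 I)v = 0. First row:
  (18 - 18.0664)·v_x + (1)·v_y = 0, i.e. (-0.0664)·v_x + (1)·v_y = 0,
  so v ∝ (b, λ_1 - a) = (1, 0.0664) = u.
  ||u|| = √((1)² + (0.0664)²) = √(1.0044) ≈ 1.0022,
  v_1 = u/||u|| ≈ (0.9978, 0.0662) (||v_1|| = 1).

λ_1 = 18.0664,  λ_2 = 2.9336;  v_1 ≈ (0.9978, 0.0662)


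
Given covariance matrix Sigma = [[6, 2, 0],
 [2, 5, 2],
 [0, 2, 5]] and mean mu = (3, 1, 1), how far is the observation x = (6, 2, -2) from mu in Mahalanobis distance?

Step 1 — centre the observation: (x - mu) = (3, 1, -3).

Step 2 — invert Sigma (cofactor / det for 3×3, or solve directly):
  Sigma^{-1} = [[0.1981, -0.0943, 0.0377],
 [-0.0943, 0.283, -0.1132],
 [0.0377, -0.1132, 0.2453]].

Step 3 — form the quadratic (x - mu)^T · Sigma^{-1} · (x - mu):
  Sigma^{-1} · (x - mu) = (0.3868, 0.3396, -0.7358).
  (x - mu)^T · [Sigma^{-1} · (x - mu)] = (3)·(0.3868) + (1)·(0.3396) + (-3)·(-0.7358) = 3.7075.

Step 4 — take square root: d = √(3.7075) ≈ 1.9255.

d(x, mu) = √(3.7075) ≈ 1.9255


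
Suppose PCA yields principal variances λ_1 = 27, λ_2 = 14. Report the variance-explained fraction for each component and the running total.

Step 1 — total variance = trace(Sigma) = Σ λ_i = 27 + 14 = 41.

Step 2 — fraction explained by component i = λ_i / Σ λ:
  PC1: 27/41 = 0.6585
  PC2: 14/41 = 0.3415

Step 3 — cumulative fraction after k components = (λ_1 + ... + λ_k) / Σ λ:
  k = 1: 27/41 = 0.6585
  k = 2: (27 + 14)/41 = 41/41 = 1

Summary (fraction, with percent):

explained: PC1 0.6585 (65.85%), PC2 0.3415 (34.15%);  cumulative: 0.6585, 1


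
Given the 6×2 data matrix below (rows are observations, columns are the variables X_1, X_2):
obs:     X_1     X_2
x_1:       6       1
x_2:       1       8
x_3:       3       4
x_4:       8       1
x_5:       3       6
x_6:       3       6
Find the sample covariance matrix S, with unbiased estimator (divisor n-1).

Step 1 — column means:
  mean(X_1) = (6 + 1 + 3 + 8 + 3 + 3) / 6 = 24/6 = 4
  mean(X_2) = (1 + 8 + 4 + 1 + 6 + 6) / 6 = 26/6 = 4.3333

Step 2 — sample covariance S[i,j] = (1/(n-1)) · Σ_k (x_{k,i} - mean_i) · (x_{k,j} - mean_j), with n-1 = 5.
  S[X_1,X_1] = ((2)·(2) + (-3)·(-3) + (-1)·(-1) + (4)·(4) + (-1)·(-1) + (-1)·(-1)) / 5 = 32/5 = 6.4
  S[X_1,X_2] = ((2)·(-3.3333) + (-3)·(3.6667) + (-1)·(-0.3333) + (4)·(-3.3333) + (-1)·(1.6667) + (-1)·(1.6667)) / 5 = -34/5 = -6.8
  S[X_2,X_2] = ((-3.3333)·(-3.3333) + (3.6667)·(3.6667) + (-0.3333)·(-0.3333) + (-3.3333)·(-3.3333) + (1.6667)·(1.6667) + (1.6667)·(1.6667)) / 5 = 41.3333/5 = 8.2667

S is symmetric (S[j,i] = S[i,j]). Assembling:

S = [[6.4, -6.8],
 [-6.8, 8.2667]]


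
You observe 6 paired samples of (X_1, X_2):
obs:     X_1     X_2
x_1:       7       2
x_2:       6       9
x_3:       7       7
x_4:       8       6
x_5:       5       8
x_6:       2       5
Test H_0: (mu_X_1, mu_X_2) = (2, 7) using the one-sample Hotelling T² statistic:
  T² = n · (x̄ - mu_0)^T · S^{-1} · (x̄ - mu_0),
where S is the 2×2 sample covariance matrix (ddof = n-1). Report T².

Step 1 — sample mean vector:
  mean(X_1) = (7 + 6 + 7 + 8 + 5 + 2) / 6 = 35/6 = 5.8333
  mean(X_2) = (2 + 9 + 7 + 6 + 8 + 5) / 6 = 37/6 = 6.1667
  x̄ = (5.8333, 6.1667),  deviation x̄ - mu_0 = (5.8333, 6.1667) - (2, 7) = (3.8333, -0.8333).

Step 2 — sample covariance matrix, S[i,j] = (1/(n-1)) · Σ_k (x_{k,i} - mean_i) · (x_{k,j} - mean_j), divisor n-1 = 5:
  S[X_1,X_1] = ((1.1667)·(1.1667) + (0.1667)·(0.1667) + (1.1667)·(1.1667) + (2.1667)·(2.1667) + (-0.8333)·(-0.8333) + (-3.8333)·(-3.8333)) / 5 = 22.8333/5 = 4.5667
  S[X_1,X_2] = ((1.1667)·(-4.1667) + (0.1667)·(2.8333) + (1.1667)·(0.8333) + (2.1667)·(-0.1667) + (-0.8333)·(1.8333) + (-3.8333)·(-1.1667)) / 5 = -0.8333/5 = -0.1667
  S[X_2,X_2] = ((-4.1667)·(-4.1667) + (2.8333)·(2.8333) + (0.8333)·(0.8333) + (-0.1667)·(-0.1667) + (1.8333)·(1.8333) + (-1.1667)·(-1.1667)) / 5 = 30.8333/5 = 6.1667
  S = [[4.5667, -0.1667],
 [-0.1667, 6.1667]].

Step 3 — invert S. det(S) = 4.5667·6.1667 - (-0.1667)² = 28.1333.
  S^{-1} = (1/det) · [[d, -b], [-b, a]] = [[0.2192, 0.0059],
 [0.0059, 0.1623]].

Step 4 — quadratic form (x̄ - mu_0)^T · S^{-1} · (x̄ - mu_0):
  S^{-1} · (x̄ - mu_0) = (0.8353, -0.1126),
  (x̄ - mu_0)^T · [...] = (3.8333)·(0.8353) + (-0.8333)·(-0.1126) = 3.2958.

Step 5 — scale by n: T² = 6 · 3.2958 = 19.7749.

T² ≈ 19.7749


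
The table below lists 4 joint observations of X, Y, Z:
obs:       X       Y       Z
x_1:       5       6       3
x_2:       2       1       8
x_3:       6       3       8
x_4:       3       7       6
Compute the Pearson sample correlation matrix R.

Step 1 — column means:
  mean(X) = (5 + 2 + 6 + 3) / 4 = 16/4 = 4
  mean(Y) = (6 + 1 + 3 + 7) / 4 = 17/4 = 4.25
  mean(Z) = (3 + 8 + 8 + 6) / 4 = 25/4 = 6.25

Step 2 — sample variances and covariances s[i,j] = (1/(n-1)) · Σ_k (x_{k,i} - mean_i) · (x_{k,j} - mean_j), with n-1 = 3:
  s[X,X] = ((1)·(1) + (-2)·(-2) + (2)·(2) + (-1)·(-1)) / 3 = 10/3 = 3.3333
  s[X,Y] = ((1)·(1.75) + (-2)·(-3.25) + (2)·(-1.25) + (-1)·(2.75)) / 3 = 3/3 = 1
  s[X,Z] = ((1)·(-3.25) + (-2)·(1.75) + (2)·(1.75) + (-1)·(-0.25)) / 3 = -3/3 = -1
  s[Y,Y] = ((1.75)·(1.75) + (-3.25)·(-3.25) + (-1.25)·(-1.25) + (2.75)·(2.75)) / 3 = 22.75/3 = 7.5833
  s[Y,Z] = ((1.75)·(-3.25) + (-3.25)·(1.75) + (-1.25)·(1.75) + (2.75)·(-0.25)) / 3 = -14.25/3 = -4.75
  s[Z,Z] = ((-3.25)·(-3.25) + (1.75)·(1.75) + (1.75)·(1.75) + (-0.25)·(-0.25)) / 3 = 16.75/3 = 5.5833
  Sample standard deviations s_i = √(s[i,i]):
  s(X) = √(3.3333) = 1.8257
  s(Y) = √(7.5833) = 2.7538
  s(Z) = √(5.5833) = 2.3629

Step 3 — r_{ij} = s_{ij} / (s_i · s_j):
  r[X,X] = 1 (diagonal).
  r[X,Y] = 1 / (1.8257 · 2.7538) = 1 / 5.0277 = 0.1989
  r[X,Z] = -1 / (1.8257 · 2.3629) = -1 / 4.3141 = -0.2318
  r[Y,Y] = 1 (diagonal).
  r[Y,Z] = -4.75 / (2.7538 · 2.3629) = -4.75 / 6.5069 = -0.73
  r[Z,Z] = 1 (diagonal).

R is symmetric with unit diagonal. Assembling:

R = [[1, 0.1989, -0.2318],
 [0.1989, 1, -0.73],
 [-0.2318, -0.73, 1]]


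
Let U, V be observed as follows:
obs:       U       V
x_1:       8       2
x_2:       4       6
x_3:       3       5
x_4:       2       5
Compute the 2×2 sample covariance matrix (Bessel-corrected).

Step 1 — column means:
  mean(U) = (8 + 4 + 3 + 2) / 4 = 17/4 = 4.25
  mean(V) = (2 + 6 + 5 + 5) / 4 = 18/4 = 4.5

Step 2 — sample covariance S[i,j] = (1/(n-1)) · Σ_k (x_{k,i} - mean_i) · (x_{k,j} - mean_j), with n-1 = 3.
  S[U,U] = ((3.75)·(3.75) + (-0.25)·(-0.25) + (-1.25)·(-1.25) + (-2.25)·(-2.25)) / 3 = 20.75/3 = 6.9167
  S[U,V] = ((3.75)·(-2.5) + (-0.25)·(1.5) + (-1.25)·(0.5) + (-2.25)·(0.5)) / 3 = -11.5/3 = -3.8333
  S[V,V] = ((-2.5)·(-2.5) + (1.5)·(1.5) + (0.5)·(0.5) + (0.5)·(0.5)) / 3 = 9/3 = 3

S is symmetric (S[j,i] = S[i,j]). Assembling:

S = [[6.9167, -3.8333],
 [-3.8333, 3]]


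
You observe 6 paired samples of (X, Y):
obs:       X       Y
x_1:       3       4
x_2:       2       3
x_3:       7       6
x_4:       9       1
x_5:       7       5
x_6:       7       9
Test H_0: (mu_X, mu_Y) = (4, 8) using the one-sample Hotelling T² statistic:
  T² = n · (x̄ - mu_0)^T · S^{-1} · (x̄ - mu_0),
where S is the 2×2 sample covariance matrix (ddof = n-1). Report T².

Step 1 — sample mean vector:
  mean(X) = (3 + 2 + 7 + 9 + 7 + 7) / 6 = 35/6 = 5.8333
  mean(Y) = (4 + 3 + 6 + 1 + 5 + 9) / 6 = 28/6 = 4.6667
  x̄ = (5.8333, 4.6667),  deviation x̄ - mu_0 = (5.8333, 4.6667) - (4, 8) = (1.8333, -3.3333).

Step 2 — sample covariance matrix, S[i,j] = (1/(n-1)) · Σ_k (x_{k,i} - mean_i) · (x_{k,j} - mean_j), divisor n-1 = 5:
  S[X,X] = ((-2.8333)·(-2.8333) + (-3.8333)·(-3.8333) + (1.1667)·(1.1667) + (3.1667)·(3.1667) + (1.1667)·(1.1667) + (1.1667)·(1.1667)) / 5 = 36.8333/5 = 7.3667
  S[X,Y] = ((-2.8333)·(-0.6667) + (-3.8333)·(-1.6667) + (1.1667)·(1.3333) + (3.1667)·(-3.6667) + (1.1667)·(0.3333) + (1.1667)·(4.3333)) / 5 = 3.6667/5 = 0.7333
  S[Y,Y] = ((-0.6667)·(-0.6667) + (-1.6667)·(-1.6667) + (1.3333)·(1.3333) + (-3.6667)·(-3.6667) + (0.3333)·(0.3333) + (4.3333)·(4.3333)) / 5 = 37.3333/5 = 7.4667
  S = [[7.3667, 0.7333],
 [0.7333, 7.4667]].

Step 3 — invert S. det(S) = 7.3667·7.4667 - (0.7333)² = 54.4667.
  S^{-1} = (1/det) · [[d, -b], [-b, a]] = [[0.1371, -0.0135],
 [-0.0135, 0.1353]].

Step 4 — quadratic form (x̄ - mu_0)^T · S^{-1} · (x̄ - mu_0):
  S^{-1} · (x̄ - mu_0) = (0.2962, -0.4755),
  (x̄ - mu_0)^T · [...] = (1.8333)·(0.2962) + (-3.3333)·(-0.4755) = 2.1281.

Step 5 — scale by n: T² = 6 · 2.1281 = 12.7687.

T² ≈ 12.7687


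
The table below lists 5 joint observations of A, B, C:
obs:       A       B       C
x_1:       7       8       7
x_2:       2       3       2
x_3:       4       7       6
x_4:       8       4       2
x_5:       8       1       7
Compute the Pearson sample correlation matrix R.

Step 1 — column means:
  mean(A) = (7 + 2 + 4 + 8 + 8) / 5 = 29/5 = 5.8
  mean(B) = (8 + 3 + 7 + 4 + 1) / 5 = 23/5 = 4.6
  mean(C) = (7 + 2 + 6 + 2 + 7) / 5 = 24/5 = 4.8

Step 2 — sample variances and covariances s[i,j] = (1/(n-1)) · Σ_k (x_{k,i} - mean_i) · (x_{k,j} - mean_j), with n-1 = 4:
  s[A,A] = ((1.2)·(1.2) + (-3.8)·(-3.8) + (-1.8)·(-1.8) + (2.2)·(2.2) + (2.2)·(2.2)) / 4 = 28.8/4 = 7.2
  s[A,B] = ((1.2)·(3.4) + (-3.8)·(-1.6) + (-1.8)·(2.4) + (2.2)·(-0.6) + (2.2)·(-3.6)) / 4 = -3.4/4 = -0.85
  s[A,C] = ((1.2)·(2.2) + (-3.8)·(-2.8) + (-1.8)·(1.2) + (2.2)·(-2.8) + (2.2)·(2.2)) / 4 = 9.8/4 = 2.45
  s[B,B] = ((3.4)·(3.4) + (-1.6)·(-1.6) + (2.4)·(2.4) + (-0.6)·(-0.6) + (-3.6)·(-3.6)) / 4 = 33.2/4 = 8.3
  s[B,C] = ((3.4)·(2.2) + (-1.6)·(-2.8) + (2.4)·(1.2) + (-0.6)·(-2.8) + (-3.6)·(2.2)) / 4 = 8.6/4 = 2.15
  s[C,C] = ((2.2)·(2.2) + (-2.8)·(-2.8) + (1.2)·(1.2) + (-2.8)·(-2.8) + (2.2)·(2.2)) / 4 = 26.8/4 = 6.7
  Sample standard deviations s_i = √(s[i,i]):
  s(A) = √(7.2) = 2.6833
  s(B) = √(8.3) = 2.881
  s(C) = √(6.7) = 2.5884

Step 3 — r_{ij} = s_{ij} / (s_i · s_j):
  r[A,A] = 1 (diagonal).
  r[A,B] = -0.85 / (2.6833 · 2.881) = -0.85 / 7.7305 = -0.11
  r[A,C] = 2.45 / (2.6833 · 2.5884) = 2.45 / 6.9455 = 0.3527
  r[B,B] = 1 (diagonal).
  r[B,C] = 2.15 / (2.881 · 2.5884) = 2.15 / 7.4572 = 0.2883
  r[C,C] = 1 (diagonal).

R is symmetric with unit diagonal. Assembling:

R = [[1, -0.11, 0.3527],
 [-0.11, 1, 0.2883],
 [0.3527, 0.2883, 1]]


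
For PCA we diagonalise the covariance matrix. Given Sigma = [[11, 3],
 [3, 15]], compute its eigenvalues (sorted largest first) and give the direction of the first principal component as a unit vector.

Step 1 — characteristic polynomial of 2×2 Sigma:
  det(Sigma - λI) = λ² - trace · λ + det = 0.
  trace = 11 + 15 = 26, det = 11·15 - (3)² = 156.
Step 2 — discriminant:
  Δ = trace² - 4·det = 676 - 624 = 52.
Step 3 — eigenvalues:
  λ = (trace ± √Δ)/2 = (26 ± 7.2111)/2,
  λ_1 = 16.6056,  λ_2 = 9.3944.

Step 4 — unit eigenvector for λ_1: solve (Sigma - λ_1 I)v = 0. First row:
  (11 - 16.6056)·v_x + (3)·v_y = 0, i.e. (-5.6056)·v_x + (3)·v_y = 0,
  so v ∝ (b, λ_1 - a) = (3, 5.6056) = u.
  ||u|| = √((3)² + (5.6056)²) = √(40.4222) ≈ 6.3578,
  v_1 = u/||u|| ≈ (0.4719, 0.8817) (||v_1|| = 1).

λ_1 = 16.6056,  λ_2 = 9.3944;  v_1 ≈ (0.4719, 0.8817)
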